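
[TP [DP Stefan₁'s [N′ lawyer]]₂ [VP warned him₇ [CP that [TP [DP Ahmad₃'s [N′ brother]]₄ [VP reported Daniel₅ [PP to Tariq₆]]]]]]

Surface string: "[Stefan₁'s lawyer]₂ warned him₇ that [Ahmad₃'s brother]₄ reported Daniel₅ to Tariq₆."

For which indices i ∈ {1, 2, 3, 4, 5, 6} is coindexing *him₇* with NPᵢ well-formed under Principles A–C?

*him* is a pronoun, so Principle B applies: it must be free in its binding domain.
Binding domain of *him₇*: the matrix TP, whose subject is [Stefan₁'s lawyer]₂.
*Stefan₁* and the pronoun do not c-command one another → neither Principle B nor Principle C is at stake; coindexation permitted.
*[Stefan₁'s lawyer]₂* c-commands the pronoun within its binding domain → coindexation would violate Principle B.
*Ahmad₃*: the pronoun c-commands this R-expression → coindexation would violate Principle C on *Ahmad₃*.
*[Ahmad₃'s brother]₄*: the pronoun c-commands this R-expression → coindexation would violate Principle C on *[Ahmad₃'s brother]₄*.
*Daniel₅*: the pronoun c-commands this R-expression → coindexation would violate Principle C on *Daniel₅*.
*Tariq₆*: the pronoun c-commands this R-expression → coindexation would violate Principle C on *Tariq₆*.

{1}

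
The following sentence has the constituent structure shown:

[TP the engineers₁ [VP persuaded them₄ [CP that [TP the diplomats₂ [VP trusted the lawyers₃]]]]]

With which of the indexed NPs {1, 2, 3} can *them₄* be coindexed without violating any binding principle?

*them* is a pronoun, so Principle B applies: it must be free in its binding domain.
Binding domain of *them₄*: the matrix TP, whose subject is the engineers₁.
*the engineers₁* c-commands the pronoun within its binding domain → coindexation would violate Principle B.
*the diplomats₂*: the pronoun c-commands this R-expression → coindexation would violate Principle C on *the diplomats₂*.
*the lawyers₃*: the pronoun c-commands this R-expression → coindexation would violate Principle C on *the lawyers₃*.

none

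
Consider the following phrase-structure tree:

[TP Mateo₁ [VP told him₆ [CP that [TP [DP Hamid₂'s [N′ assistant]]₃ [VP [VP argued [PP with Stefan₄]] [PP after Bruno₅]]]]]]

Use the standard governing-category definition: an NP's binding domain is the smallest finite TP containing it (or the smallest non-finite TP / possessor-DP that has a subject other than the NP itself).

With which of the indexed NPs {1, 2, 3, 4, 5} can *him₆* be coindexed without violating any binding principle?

none

*him* is a pronoun, so Principle B applies: it must be free in its binding domain.
Binding domain of *him₆*: the matrix TP, whose subject is Mateo₁.
*Mateo₁* c-commands the pronoun within its binding domain → coindexation would violate Principle B.
*Hamid₂*: the pronoun c-commands this R-expression → coindexation would violate Principle C on *Hamid₂*.
*[Hamid₂'s assistant]₃*: the pronoun c-commands this R-expression → coindexation would violate Principle C on *[Hamid₂'s assistant]₃*.
*Stefan₄*: the pronoun c-commands this R-expression → coindexation would violate Principle C on *Stefan₄*.
*Bruno₅*: the pronoun c-commands this R-expression → coindexation would violate Principle C on *Bruno₅*.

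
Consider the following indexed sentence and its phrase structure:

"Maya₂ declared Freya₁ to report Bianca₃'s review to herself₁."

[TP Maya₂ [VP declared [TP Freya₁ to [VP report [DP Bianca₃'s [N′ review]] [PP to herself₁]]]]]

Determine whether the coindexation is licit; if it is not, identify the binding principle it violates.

The two coindexed NPs are *Freya₁* and *herself₁*.
*herself₁* is an anaphor; its binding domain is the embedded TP, whose subject is Freya₁. *Freya₁* c-commands it within that domain and shares its index, so Principle A is satisfied.
*Freya₁* is an R-expression; *herself₁* does not c-command it, and no other NP shares its index, so Principle C is satisfied.
All principles are respected.

grammatical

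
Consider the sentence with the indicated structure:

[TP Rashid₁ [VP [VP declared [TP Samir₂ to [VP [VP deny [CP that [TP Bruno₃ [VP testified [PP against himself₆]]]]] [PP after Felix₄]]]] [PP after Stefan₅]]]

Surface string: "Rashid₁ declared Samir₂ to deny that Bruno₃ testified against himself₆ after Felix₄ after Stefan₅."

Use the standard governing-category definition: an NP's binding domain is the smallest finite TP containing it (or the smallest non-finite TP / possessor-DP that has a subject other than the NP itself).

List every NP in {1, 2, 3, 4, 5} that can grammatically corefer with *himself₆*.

{3}

*himself* is an anaphor, so Principle A applies: it must be bound in its binding domain.
Binding domain of *himself₆*: the embedded TP, whose subject is Bruno₃.
*Rashid₁* c-commands the anaphor but is outside its binding domain → cannot satisfy Principle A.
*Samir₂* c-commands the anaphor but is outside its binding domain → cannot satisfy Principle A.
*Bruno₃* c-commands the anaphor within its binding domain → licit binder.
*Felix₄* does not c-command the anaphor → cannot bind it.
*Stefan₅* does not c-command the anaphor → cannot bind it.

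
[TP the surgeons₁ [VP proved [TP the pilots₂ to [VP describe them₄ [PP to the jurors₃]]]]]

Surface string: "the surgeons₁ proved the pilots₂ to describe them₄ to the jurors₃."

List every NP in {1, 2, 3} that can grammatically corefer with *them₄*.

{1}

*them* is a pronoun, so Principle B applies: it must be free in its binding domain.
Binding domain of *them₄*: the embedded TP, whose subject is the pilots₂.
*the surgeons₁* c-commands the pronoun but from outside its binding domain, and is not c-commanded by it → coindexation permitted.
*the pilots₂* c-commands the pronoun within its binding domain → coindexation would violate Principle B.
*the jurors₃*: the pronoun c-commands this R-expression → coindexation would violate Principle C on *the jurors₃*.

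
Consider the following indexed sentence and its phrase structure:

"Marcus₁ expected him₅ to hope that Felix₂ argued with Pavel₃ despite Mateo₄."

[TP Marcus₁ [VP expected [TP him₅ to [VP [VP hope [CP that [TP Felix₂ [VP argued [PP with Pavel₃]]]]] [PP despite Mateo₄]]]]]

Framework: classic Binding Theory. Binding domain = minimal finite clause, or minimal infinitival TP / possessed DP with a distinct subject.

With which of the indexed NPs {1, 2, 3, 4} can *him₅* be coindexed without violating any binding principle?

none

*him* is a pronoun, so Principle B applies: it must be free in its binding domain.
Binding domain of *him₅*: the matrix TP, whose subject is Marcus₁.
*Marcus₁* c-commands the pronoun within its binding domain → coindexation would violate Principle B.
*Felix₂*: the pronoun c-commands this R-expression → coindexation would violate Principle C on *Felix₂*.
*Pavel₃*: the pronoun c-commands this R-expression → coindexation would violate Principle C on *Pavel₃*.
*Mateo₄*: the pronoun c-commands this R-expression → coindexation would violate Principle C on *Mateo₄*.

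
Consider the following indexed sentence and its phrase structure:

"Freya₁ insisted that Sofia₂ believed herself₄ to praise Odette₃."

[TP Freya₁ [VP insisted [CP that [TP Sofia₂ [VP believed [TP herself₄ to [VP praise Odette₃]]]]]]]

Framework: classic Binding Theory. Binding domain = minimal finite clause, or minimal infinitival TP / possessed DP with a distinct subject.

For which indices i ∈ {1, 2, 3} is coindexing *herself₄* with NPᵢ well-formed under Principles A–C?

*herself* is an anaphor, so Principle A applies: it must be bound in its binding domain.
Binding domain of *herself₄*: the embedded TP, whose subject is Sofia₂.
*Freya₁* c-commands the anaphor but is outside its binding domain → cannot satisfy Principle A.
*Sofia₂* c-commands the anaphor within its binding domain → licit binder.
*Odette₃* does not c-command the anaphor → cannot bind it.

{2}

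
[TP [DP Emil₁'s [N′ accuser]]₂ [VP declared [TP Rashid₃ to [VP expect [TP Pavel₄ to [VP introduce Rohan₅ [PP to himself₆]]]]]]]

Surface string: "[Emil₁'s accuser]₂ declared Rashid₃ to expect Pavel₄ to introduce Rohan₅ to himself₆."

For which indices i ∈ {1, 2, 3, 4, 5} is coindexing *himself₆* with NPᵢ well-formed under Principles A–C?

*himself* is an anaphor, so Principle A applies: it must be bound in its binding domain.
Binding domain of *himself₆*: the embedded TP, whose subject is Pavel₄.
*Emil₁* does not c-command the anaphor → cannot bind it.
*[Emil₁'s accuser]₂* c-commands the anaphor but is outside its binding domain → cannot satisfy Principle A.
*Rashid₃* c-commands the anaphor but is outside its binding domain → cannot satisfy Principle A.
*Pavel₄* c-commands the anaphor within its binding domain → licit binder.
*Rohan₅* c-commands the anaphor within its binding domain → licit binder.

{4, 5}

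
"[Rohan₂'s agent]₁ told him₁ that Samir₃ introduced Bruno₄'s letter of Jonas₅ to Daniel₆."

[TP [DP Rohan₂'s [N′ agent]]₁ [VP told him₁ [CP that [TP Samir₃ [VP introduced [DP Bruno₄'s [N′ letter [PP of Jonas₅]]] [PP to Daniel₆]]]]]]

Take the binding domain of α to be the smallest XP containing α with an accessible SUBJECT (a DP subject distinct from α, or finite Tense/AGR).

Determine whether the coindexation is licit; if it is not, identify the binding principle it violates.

The two coindexed NPs are *[Rohan₂'s agent]₁* and *him₁*.
*him₁* is a pronoun. Its binding domain is the matrix TP, whose subject is [Rohan₂'s agent]₁.
*[Rohan₂'s agent]₁* c-commands it within that domain and carries the same index.
The pronoun is locally bound → Principle B violation.

Principle B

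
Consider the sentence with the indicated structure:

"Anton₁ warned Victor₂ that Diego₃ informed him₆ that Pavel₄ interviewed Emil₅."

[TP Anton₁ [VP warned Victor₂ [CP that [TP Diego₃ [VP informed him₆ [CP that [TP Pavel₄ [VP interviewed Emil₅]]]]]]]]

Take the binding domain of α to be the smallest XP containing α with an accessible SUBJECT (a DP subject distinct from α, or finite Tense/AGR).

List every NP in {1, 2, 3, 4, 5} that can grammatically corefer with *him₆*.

{1, 2}

*him* is a pronoun, so Principle B applies: it must be free in its binding domain.
Binding domain of *him₆*: the embedded TP, whose subject is Diego₃.
*Anton₁* c-commands the pronoun but from outside its binding domain, and is not c-commanded by it → coindexation permitted.
*Victor₂* c-commands the pronoun but from outside its binding domain, and is not c-commanded by it → coindexation permitted.
*Diego₃* c-commands the pronoun within its binding domain → coindexation would violate Principle B.
*Pavel₄*: the pronoun c-commands this R-expression → coindexation would violate Principle C on *Pavel₄*.
*Emil₅*: the pronoun c-commands this R-expression → coindexation would violate Principle C on *Emil₅*.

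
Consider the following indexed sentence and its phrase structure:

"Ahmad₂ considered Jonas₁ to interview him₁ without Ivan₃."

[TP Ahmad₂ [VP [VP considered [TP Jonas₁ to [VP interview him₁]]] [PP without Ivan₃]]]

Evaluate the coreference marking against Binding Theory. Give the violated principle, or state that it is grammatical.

Principle B

The two coindexed NPs are *Jonas₁* and *him₁*.
*him₁* is a pronoun. Its binding domain is the embedded TP, whose subject is Jonas₁.
*Jonas₁* c-commands it within that domain and carries the same index.
The pronoun is locally bound → Principle B violation.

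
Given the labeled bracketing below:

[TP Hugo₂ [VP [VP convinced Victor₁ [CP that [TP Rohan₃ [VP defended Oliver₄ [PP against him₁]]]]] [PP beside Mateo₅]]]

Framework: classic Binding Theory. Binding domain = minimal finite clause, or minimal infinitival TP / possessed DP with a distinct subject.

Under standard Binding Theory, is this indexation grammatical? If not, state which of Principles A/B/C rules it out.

The two coindexed NPs are *Victor₁* and *him₁*.
*him₁* is a pronoun; its binding domain is the embedded TP, whose subject is Rohan₃. Within that domain it is c-commanded only by *Rohan₃*, *Oliver₄*, which carry a different index — the pronoun is free locally, so Principle B holds.
*Victor₁* is an R-expression; *him₁* does not c-command it, and no other NP shares its index, so Principle C is satisfied.
All principles are respected.

grammatical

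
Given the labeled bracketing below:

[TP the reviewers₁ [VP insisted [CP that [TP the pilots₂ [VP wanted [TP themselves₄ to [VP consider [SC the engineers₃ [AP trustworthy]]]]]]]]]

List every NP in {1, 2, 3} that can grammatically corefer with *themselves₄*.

{2}

*themselves* is an anaphor, so Principle A applies: it must be bound in its binding domain.
Binding domain of *themselves₄*: the embedded TP, whose subject is the pilots₂.
*the reviewers₁* c-commands the anaphor but is outside its binding domain → cannot satisfy Principle A.
*the pilots₂* c-commands the anaphor within its binding domain → licit binder.
*the engineers₃* does not c-command the anaphor → cannot bind it.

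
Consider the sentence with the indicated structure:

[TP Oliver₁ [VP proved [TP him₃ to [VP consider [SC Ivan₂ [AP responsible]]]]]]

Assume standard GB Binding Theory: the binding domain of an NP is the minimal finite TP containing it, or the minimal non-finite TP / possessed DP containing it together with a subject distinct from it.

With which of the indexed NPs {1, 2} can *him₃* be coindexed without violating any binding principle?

none

*him* is a pronoun, so Principle B applies: it must be free in its binding domain.
Binding domain of *him₃*: the matrix TP, whose subject is Oliver₁.
*Oliver₁* c-commands the pronoun within its binding domain → coindexation would violate Principle B.
*Ivan₂*: the pronoun c-commands this R-expression → coindexation would violate Principle C on *Ivan₂*.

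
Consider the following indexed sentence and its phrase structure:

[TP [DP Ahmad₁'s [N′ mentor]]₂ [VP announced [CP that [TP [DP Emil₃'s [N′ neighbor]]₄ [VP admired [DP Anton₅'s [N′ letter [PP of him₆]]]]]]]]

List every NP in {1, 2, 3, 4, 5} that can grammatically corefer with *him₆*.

*him* is a pronoun, so Principle B applies: it must be free in its binding domain.
Binding domain of *him₆*: the possessed DP, whose subject is Anton₅.
*Ahmad₁* and the pronoun do not c-command one another → neither Principle B nor Principle C is at stake; coindexation permitted.
*[Ahmad₁'s mentor]₂* c-commands the pronoun but from outside its binding domain, and is not c-commanded by it → coindexation permitted.
*Emil₃* and the pronoun do not c-command one another → neither Principle B nor Principle C is at stake; coindexation permitted.
*[Emil₃'s neighbor]₄* c-commands the pronoun but from outside its binding domain, and is not c-commanded by it → coindexation permitted.
*Anton₅* c-commands the pronoun within its binding domain → coindexation would violate Principle B.

{1, 2, 3, 4}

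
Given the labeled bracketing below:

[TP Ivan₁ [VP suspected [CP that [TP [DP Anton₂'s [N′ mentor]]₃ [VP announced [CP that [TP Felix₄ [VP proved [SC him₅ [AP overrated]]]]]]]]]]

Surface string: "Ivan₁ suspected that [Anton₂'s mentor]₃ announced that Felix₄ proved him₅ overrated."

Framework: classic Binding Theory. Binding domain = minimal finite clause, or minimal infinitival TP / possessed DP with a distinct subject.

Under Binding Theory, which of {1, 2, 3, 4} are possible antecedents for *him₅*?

*him* is a pronoun, so Principle B applies: it must be free in its binding domain.
Binding domain of *him₅*: the embedded TP, whose subject is Felix₄.
*Ivan₁* c-commands the pronoun but from outside its binding domain, and is not c-commanded by it → coindexation permitted.
*Anton₂* and the pronoun do not c-command one another → neither Principle B nor Principle C is at stake; coindexation permitted.
*[Anton₂'s mentor]₃* c-commands the pronoun but from outside its binding domain, and is not c-commanded by it → coindexation permitted.
*Felix₄* c-commands the pronoun within its binding domain → coindexation would violate Principle B.

{1, 2, 3}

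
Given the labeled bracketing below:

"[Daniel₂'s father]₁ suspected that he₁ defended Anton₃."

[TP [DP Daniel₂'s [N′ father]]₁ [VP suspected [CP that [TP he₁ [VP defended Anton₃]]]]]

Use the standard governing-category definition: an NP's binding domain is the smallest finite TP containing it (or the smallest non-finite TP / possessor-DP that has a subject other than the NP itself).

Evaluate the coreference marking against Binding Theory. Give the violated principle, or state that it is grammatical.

The two coindexed NPs are *[Daniel₂'s father]₁* and *he₁*.
*he₁* is a pronoun; nothing c-commands it within its binding domain (the embedded TP.), so Principle B holds trivially.
*[Daniel₂'s father]₁* is an R-expression; *he₁* does not c-command it, and no other NP shares its index, so Principle C is satisfied.
All principles are respected.

grammatical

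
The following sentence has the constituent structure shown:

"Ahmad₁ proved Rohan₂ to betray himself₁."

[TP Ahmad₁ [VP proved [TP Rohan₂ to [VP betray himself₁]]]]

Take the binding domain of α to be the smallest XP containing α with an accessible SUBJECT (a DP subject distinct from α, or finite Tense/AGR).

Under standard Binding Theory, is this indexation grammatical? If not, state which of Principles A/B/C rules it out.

The two coindexed NPs are *Ahmad₁* and *himself₁*.
*himself₁* is an anaphor. Principle A requires it to be bound within its binding domain — the embedded TP, whose subject is Rohan₂.
Within that domain it is c-commanded by *Rohan₂*, which does not share its index.
*Ahmad₁* does c-command the anaphor, but from outside its binding domain.
The anaphor is unbound in its domain → Principle A violation.

Principle A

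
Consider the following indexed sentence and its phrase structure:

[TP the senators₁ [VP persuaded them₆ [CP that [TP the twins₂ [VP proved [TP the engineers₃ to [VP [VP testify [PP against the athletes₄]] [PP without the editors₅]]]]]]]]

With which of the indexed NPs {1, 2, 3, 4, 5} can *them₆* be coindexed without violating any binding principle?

*them* is a pronoun, so Principle B applies: it must be free in its binding domain.
Binding domain of *them₆*: the matrix TP, whose subject is the senators₁.
*the senators₁* c-commands the pronoun within its binding domain → coindexation would violate Principle B.
*the twins₂*: the pronoun c-commands this R-expression → coindexation would violate Principle C on *the twins₂*.
*the engineers₃*: the pronoun c-commands this R-expression → coindexation would violate Principle C on *the engineers₃*.
*the athletes₄*: the pronoun c-commands this R-expression → coindexation would violate Principle C on *the athletes₄*.
*the editors₅*: the pronoun c-commands this R-expression → coindexation would violate Principle C on *the editors₅*.

none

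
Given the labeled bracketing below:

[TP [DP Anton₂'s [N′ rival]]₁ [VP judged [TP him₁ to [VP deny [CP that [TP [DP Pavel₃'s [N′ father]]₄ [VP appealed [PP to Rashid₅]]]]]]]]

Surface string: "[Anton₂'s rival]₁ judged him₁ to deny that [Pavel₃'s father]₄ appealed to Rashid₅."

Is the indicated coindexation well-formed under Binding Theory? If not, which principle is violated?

Principle B

The two coindexed NPs are *[Anton₂'s rival]₁* and *him₁*.
*him₁* is a pronoun. Its binding domain is the matrix TP, whose subject is [Anton₂'s rival]₁.
*[Anton₂'s rival]₁* c-commands it within that domain and carries the same index.
The pronoun is locally bound → Principle B violation.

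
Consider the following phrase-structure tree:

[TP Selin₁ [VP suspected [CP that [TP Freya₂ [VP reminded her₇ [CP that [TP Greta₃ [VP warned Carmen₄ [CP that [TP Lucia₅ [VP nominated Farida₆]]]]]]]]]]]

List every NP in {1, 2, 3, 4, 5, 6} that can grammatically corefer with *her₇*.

{1}

*her* is a pronoun, so Principle B applies: it must be free in its binding domain.
Binding domain of *her₇*: the embedded TP, whose subject is Freya₂.
*Selin₁* c-commands the pronoun but from outside its binding domain, and is not c-commanded by it → coindexation permitted.
*Freya₂* c-commands the pronoun within its binding domain → coindexation would violate Principle B.
*Greta₃*: the pronoun c-commands this R-expression → coindexation would violate Principle C on *Greta₃*.
*Carmen₄*: the pronoun c-commands this R-expression → coindexation would violate Principle C on *Carmen₄*.
*Lucia₅*: the pronoun c-commands this R-expression → coindexation would violate Principle C on *Lucia₅*.
*Farida₆*: the pronoun c-commands this R-expression → coindexation would violate Principle C on *Farida₆*.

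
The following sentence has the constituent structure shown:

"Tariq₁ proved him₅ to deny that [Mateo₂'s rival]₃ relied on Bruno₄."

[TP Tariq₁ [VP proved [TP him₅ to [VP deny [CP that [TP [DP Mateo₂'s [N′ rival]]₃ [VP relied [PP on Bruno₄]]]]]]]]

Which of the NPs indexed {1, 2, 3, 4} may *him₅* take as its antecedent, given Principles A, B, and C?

none

*him* is a pronoun, so Principle B applies: it must be free in its binding domain.
Binding domain of *him₅*: the matrix TP, whose subject is Tariq₁.
*Tariq₁* c-commands the pronoun within its binding domain → coindexation would violate Principle B.
*Mateo₂*: the pronoun c-commands this R-expression → coindexation would violate Principle C on *Mateo₂*.
*[Mateo₂'s rival]₃*: the pronoun c-commands this R-expression → coindexation would violate Principle C on *[Mateo₂'s rival]₃*.
*Bruno₄*: the pronoun c-commands this R-expression → coindexation would violate Principle C on *Bruno₄*.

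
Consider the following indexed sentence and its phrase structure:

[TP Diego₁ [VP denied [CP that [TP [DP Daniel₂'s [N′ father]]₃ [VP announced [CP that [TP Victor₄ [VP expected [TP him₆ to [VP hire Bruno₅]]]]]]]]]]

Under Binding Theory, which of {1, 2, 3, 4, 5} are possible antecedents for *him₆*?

{1, 2, 3}

*him* is a pronoun, so Principle B applies: it must be free in its binding domain.
Binding domain of *him₆*: the embedded TP, whose subject is Victor₄.
*Diego₁* c-commands the pronoun but from outside its binding domain, and is not c-commanded by it → coindexation permitted.
*Daniel₂* and the pronoun do not c-command one another → neither Principle B nor Principle C is at stake; coindexation permitted.
*[Daniel₂'s father]₃* c-commands the pronoun but from outside its binding domain, and is not c-commanded by it → coindexation permitted.
*Victor₄* c-commands the pronoun within its binding domain → coindexation would violate Principle B.
*Bruno₅*: the pronoun c-commands this R-expression → coindexation would violate Principle C on *Bruno₅*.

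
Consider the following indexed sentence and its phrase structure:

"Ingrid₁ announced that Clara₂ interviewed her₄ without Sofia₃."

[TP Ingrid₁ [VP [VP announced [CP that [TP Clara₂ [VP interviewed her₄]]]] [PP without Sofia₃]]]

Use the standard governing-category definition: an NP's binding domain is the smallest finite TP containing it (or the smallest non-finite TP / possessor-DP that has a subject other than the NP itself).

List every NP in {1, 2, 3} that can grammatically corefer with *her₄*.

*her* is a pronoun, so Principle B applies: it must be free in its binding domain.
Binding domain of *her₄*: the embedded TP, whose subject is Clara₂.
*Ingrid₁* c-commands the pronoun but from outside its binding domain, and is not c-commanded by it → coindexation permitted.
*Clara₂* c-commands the pronoun within its binding domain → coindexation would violate Principle B.
*Sofia₃* and the pronoun do not c-command one another → neither Principle B nor Principle C is at stake; coindexation permitted.

{1, 3}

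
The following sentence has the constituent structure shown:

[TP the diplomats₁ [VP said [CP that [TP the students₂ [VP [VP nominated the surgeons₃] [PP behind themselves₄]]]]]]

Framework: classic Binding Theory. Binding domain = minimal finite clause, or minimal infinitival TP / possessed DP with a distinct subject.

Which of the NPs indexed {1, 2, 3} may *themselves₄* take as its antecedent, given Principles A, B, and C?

*themselves* is an anaphor, so Principle A applies: it must be bound in its binding domain.
Binding domain of *themselves₄*: the embedded TP, whose subject is the students₂.
*the diplomats₁* c-commands the anaphor but is outside its binding domain → cannot satisfy Principle A.
*the students₂* c-commands the anaphor within its binding domain → licit binder.
*the surgeons₃* does not c-command the anaphor → cannot bind it.

{2}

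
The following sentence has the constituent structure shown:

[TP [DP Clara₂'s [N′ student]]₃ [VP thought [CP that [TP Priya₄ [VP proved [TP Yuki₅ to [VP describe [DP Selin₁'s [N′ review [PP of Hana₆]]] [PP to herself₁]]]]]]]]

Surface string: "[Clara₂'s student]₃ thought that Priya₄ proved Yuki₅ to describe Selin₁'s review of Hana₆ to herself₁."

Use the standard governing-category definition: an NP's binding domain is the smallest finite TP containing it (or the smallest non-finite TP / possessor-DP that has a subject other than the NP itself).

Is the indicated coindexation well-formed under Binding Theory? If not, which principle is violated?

Principle A

The two coindexed NPs are *Selin₁* and *herself₁*.
*herself₁* is an anaphor. Principle A requires it to be bound within its binding domain — the embedded TP, whose subject is Yuki₅.
Within that domain it is c-commanded by *Yuki₅*, which does not share its index.
*Selin₁* does not c-command the anaphor at all.
The anaphor is unbound in its domain → Principle A violation.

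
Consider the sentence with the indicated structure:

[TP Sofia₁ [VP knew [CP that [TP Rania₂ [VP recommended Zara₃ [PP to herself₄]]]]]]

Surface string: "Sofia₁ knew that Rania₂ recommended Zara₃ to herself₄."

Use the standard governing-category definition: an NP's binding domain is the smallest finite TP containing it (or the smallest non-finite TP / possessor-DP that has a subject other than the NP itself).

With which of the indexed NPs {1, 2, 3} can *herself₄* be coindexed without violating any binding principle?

*herself* is an anaphor, so Principle A applies: it must be bound in its binding domain.
Binding domain of *herself₄*: the embedded TP, whose subject is Rania₂.
*Sofia₁* c-commands the anaphor but is outside its binding domain → cannot satisfy Principle A.
*Rania₂* c-commands the anaphor within its binding domain → licit binder.
*Zara₃* c-commands the anaphor within its binding domain → licit binder.

{2, 3}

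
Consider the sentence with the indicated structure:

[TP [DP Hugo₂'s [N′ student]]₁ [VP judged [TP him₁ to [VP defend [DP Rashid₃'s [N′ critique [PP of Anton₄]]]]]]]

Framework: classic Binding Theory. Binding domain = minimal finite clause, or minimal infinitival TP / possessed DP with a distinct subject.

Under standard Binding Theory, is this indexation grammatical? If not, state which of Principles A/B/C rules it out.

The two coindexed NPs are *[Hugo₂'s student]₁* and *him₁*.
*him₁* is a pronoun. Its binding domain is the matrix TP, whose subject is [Hugo₂'s student]₁.
*[Hugo₂'s student]₁* c-commands it within that domain and carries the same index.
The pronoun is locally bound → Principle B violation.

Principle B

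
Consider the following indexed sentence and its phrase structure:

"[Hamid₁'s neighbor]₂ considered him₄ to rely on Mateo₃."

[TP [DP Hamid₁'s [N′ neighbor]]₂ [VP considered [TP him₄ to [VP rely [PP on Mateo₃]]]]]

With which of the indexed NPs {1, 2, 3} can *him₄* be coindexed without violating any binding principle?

*him* is a pronoun, so Principle B applies: it must be free in its binding domain.
Binding domain of *him₄*: the matrix TP, whose subject is [Hamid₁'s neighbor]₂.
*Hamid₁* and the pronoun do not c-command one another → neither Principle B nor Principle C is at stake; coindexation permitted.
*[Hamid₁'s neighbor]₂* c-commands the pronoun within its binding domain → coindexation would violate Principle B.
*Mateo₃*: the pronoun c-commands this R-expression → coindexation would violate Principle C on *Mateo₃*.

{1}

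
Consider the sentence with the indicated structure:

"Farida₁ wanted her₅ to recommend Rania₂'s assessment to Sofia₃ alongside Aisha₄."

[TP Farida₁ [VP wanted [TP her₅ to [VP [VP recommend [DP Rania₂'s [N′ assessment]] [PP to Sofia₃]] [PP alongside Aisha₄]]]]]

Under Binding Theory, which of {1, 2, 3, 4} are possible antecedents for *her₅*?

*her* is a pronoun, so Principle B applies: it must be free in its binding domain.
Binding domain of *her₅*: the matrix TP, whose subject is Farida₁.
*Farida₁* c-commands the pronoun within its binding domain → coindexation would violate Principle B.
*Rania₂*: the pronoun c-commands this R-expression → coindexation would violate Principle C on *Rania₂*.
*Sofia₃*: the pronoun c-commands this R-expression → coindexation would violate Principle C on *Sofia₃*.
*Aisha₄*: the pronoun c-commands this R-expression → coindexation would violate Principle C on *Aisha₄*.

none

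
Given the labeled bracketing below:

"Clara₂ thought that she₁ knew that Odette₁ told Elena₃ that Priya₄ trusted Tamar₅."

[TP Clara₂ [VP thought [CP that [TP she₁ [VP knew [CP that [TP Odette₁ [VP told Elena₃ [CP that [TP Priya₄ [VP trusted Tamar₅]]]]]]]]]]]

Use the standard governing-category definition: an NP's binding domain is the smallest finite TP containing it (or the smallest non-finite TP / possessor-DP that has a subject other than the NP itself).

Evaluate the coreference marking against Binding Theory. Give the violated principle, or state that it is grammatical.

Principle C

The two coindexed NPs are *she₁* and *Odette₁*.
*Odette₁* is an R-expression. Principle C requires it to be free everywhere.
*she₁* c-commands it and carries the same index.
The R-expression is bound → Principle C violation.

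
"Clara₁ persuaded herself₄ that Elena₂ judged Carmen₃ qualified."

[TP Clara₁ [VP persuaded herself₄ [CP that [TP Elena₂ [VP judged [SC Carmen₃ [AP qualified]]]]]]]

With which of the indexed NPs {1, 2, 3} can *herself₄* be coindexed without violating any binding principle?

*herself* is an anaphor, so Principle A applies: it must be bound in its binding domain.
Binding domain of *herself₄*: the matrix TP, whose subject is Clara₁.
*Clara₁* c-commands the anaphor within its binding domain → licit binder.
*Elena₂* does not c-command the anaphor → cannot bind it.
*Carmen₃* does not c-command the anaphor → cannot bind it.

{1}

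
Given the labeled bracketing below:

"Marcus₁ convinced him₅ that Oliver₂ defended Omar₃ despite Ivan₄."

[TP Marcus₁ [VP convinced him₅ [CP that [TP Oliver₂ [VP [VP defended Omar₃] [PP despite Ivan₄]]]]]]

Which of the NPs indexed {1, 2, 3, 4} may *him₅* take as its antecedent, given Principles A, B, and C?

none

*him* is a pronoun, so Principle B applies: it must be free in its binding domain.
Binding domain of *him₅*: the matrix TP, whose subject is Marcus₁.
*Marcus₁* c-commands the pronoun within its binding domain → coindexation would violate Principle B.
*Oliver₂*: the pronoun c-commands this R-expression → coindexation would violate Principle C on *Oliver₂*.
*Omar₃*: the pronoun c-commands this R-expression → coindexation would violate Principle C on *Omar₃*.
*Ivan₄*: the pronoun c-commands this R-expression → coindexation would violate Principle C on *Ivan₄*.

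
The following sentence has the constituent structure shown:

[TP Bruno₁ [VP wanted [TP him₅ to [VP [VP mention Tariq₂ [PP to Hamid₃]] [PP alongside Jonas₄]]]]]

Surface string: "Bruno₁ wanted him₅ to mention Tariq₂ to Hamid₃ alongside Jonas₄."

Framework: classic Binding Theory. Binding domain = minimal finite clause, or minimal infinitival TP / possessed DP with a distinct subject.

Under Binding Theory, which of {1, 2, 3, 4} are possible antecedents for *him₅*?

*him* is a pronoun, so Principle B applies: it must be free in its binding domain.
Binding domain of *him₅*: the matrix TP, whose subject is Bruno₁.
*Bruno₁* c-commands the pronoun within its binding domain → coindexation would violate Principle B.
*Tariq₂*: the pronoun c-commands this R-expression → coindexation would violate Principle C on *Tariq₂*.
*Hamid₃*: the pronoun c-commands this R-expression → coindexation would violate Principle C on *Hamid₃*.
*Jonas₄*: the pronoun c-commands this R-expression → coindexation would violate Principle C on *Jonas₄*.

none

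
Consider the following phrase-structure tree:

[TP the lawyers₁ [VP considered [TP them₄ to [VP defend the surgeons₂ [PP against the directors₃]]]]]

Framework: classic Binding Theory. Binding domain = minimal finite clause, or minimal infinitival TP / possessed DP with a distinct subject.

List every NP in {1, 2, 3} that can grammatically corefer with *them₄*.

none

*them* is a pronoun, so Principle B applies: it must be free in its binding domain.
Binding domain of *them₄*: the matrix TP, whose subject is the lawyers₁.
*the lawyers₁* c-commands the pronoun within its binding domain → coindexation would violate Principle B.
*the surgeons₂*: the pronoun c-commands this R-expression → coindexation would violate Principle C on *the surgeons₂*.
*the directors₃*: the pronoun c-commands this R-expression → coindexation would violate Principle C on *the directors₃*.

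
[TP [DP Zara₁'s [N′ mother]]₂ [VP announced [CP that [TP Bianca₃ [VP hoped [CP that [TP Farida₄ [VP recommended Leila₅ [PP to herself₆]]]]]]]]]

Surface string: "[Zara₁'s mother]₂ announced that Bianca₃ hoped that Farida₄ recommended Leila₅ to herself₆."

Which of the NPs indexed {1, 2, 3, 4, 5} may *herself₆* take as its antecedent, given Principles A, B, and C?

{4, 5}

*herself* is an anaphor, so Principle A applies: it must be bound in its binding domain.
Binding domain of *herself₆*: the embedded TP, whose subject is Farida₄.
*Zara₁* does not c-command the anaphor → cannot bind it.
*[Zara₁'s mother]₂* c-commands the anaphor but is outside its binding domain → cannot satisfy Principle A.
*Bianca₃* c-commands the anaphor but is outside its binding domain → cannot satisfy Principle A.
*Farida₄* c-commands the anaphor within its binding domain → licit binder.
*Leila₅* c-commands the anaphor within its binding domain → licit binder.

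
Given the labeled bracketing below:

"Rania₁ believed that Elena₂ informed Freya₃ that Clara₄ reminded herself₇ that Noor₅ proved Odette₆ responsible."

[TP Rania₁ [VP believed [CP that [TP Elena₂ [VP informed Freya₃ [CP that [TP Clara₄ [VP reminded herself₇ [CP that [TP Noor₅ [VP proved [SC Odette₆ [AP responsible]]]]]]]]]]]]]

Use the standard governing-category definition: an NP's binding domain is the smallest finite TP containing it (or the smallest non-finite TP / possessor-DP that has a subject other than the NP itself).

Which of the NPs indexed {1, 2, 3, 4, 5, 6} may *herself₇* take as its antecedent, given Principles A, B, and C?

{4}

*herself* is an anaphor, so Principle A applies: it must be bound in its binding domain.
Binding domain of *herself₇*: the embedded TP, whose subject is Clara₄.
*Rania₁* c-commands the anaphor but is outside its binding domain → cannot satisfy Principle A.
*Elena₂* c-commands the anaphor but is outside its binding domain → cannot satisfy Principle A.
*Freya₃* c-commands the anaphor but is outside its binding domain → cannot satisfy Principle A.
*Clara₄* c-commands the anaphor within its binding domain → licit binder.
*Noor₅* does not c-command the anaphor → cannot bind it.
*Odette₆* does not c-command the anaphor → cannot bind it.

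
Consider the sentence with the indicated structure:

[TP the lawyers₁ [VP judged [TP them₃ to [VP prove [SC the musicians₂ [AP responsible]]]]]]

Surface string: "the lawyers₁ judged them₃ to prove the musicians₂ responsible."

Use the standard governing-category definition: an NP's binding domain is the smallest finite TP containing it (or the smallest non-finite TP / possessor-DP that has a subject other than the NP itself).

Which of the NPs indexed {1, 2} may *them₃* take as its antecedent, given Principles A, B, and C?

*them* is a pronoun, so Principle B applies: it must be free in its binding domain.
Binding domain of *them₃*: the matrix TP, whose subject is the lawyers₁.
*the lawyers₁* c-commands the pronoun within its binding domain → coindexation would violate Principle B.
*the musicians₂*: the pronoun c-commands this R-expression → coindexation would violate Principle C on *the musicians₂*.

none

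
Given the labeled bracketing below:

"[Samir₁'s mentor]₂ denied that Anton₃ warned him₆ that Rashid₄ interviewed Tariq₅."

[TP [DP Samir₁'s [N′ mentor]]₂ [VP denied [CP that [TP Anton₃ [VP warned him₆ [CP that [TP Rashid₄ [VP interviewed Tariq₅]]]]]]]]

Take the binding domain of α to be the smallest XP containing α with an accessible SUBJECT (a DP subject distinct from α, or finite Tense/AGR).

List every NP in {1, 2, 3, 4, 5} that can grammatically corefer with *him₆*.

*him* is a pronoun, so Principle B applies: it must be free in its binding domain.
Binding domain of *him₆*: the embedded TP, whose subject is Anton₃.
*Samir₁* and the pronoun do not c-command one another → neither Principle B nor Principle C is at stake; coindexation permitted.
*[Samir₁'s mentor]₂* c-commands the pronoun but from outside its binding domain, and is not c-commanded by it → coindexation permitted.
*Anton₃* c-commands the pronoun within its binding domain → coindexation would violate Principle B.
*Rashid₄*: the pronoun c-commands this R-expression → coindexation would violate Principle C on *Rashid₄*.
*Tariq₅*: the pronoun c-commands this R-expression → coindexation would violate Principle C on *Tariq₅*.

{1, 2}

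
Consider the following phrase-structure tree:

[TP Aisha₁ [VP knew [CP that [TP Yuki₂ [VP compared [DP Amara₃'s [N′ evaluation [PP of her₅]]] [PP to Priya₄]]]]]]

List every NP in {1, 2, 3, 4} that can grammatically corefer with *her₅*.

*her* is a pronoun, so Principle B applies: it must be free in its binding domain.
Binding domain of *her₅*: the possessed DP, whose subject is Amara₃.
*Aisha₁* c-commands the pronoun but from outside its binding domain, and is not c-commanded by it → coindexation permitted.
*Yuki₂* c-commands the pronoun but from outside its binding domain, and is not c-commanded by it → coindexation permitted.
*Amara₃* c-commands the pronoun within its binding domain → coindexation would violate Principle B.
*Priya₄* and the pronoun do not c-command one another → neither Principle B nor Principle C is at stake; coindexation permitted.

{1, 2, 4}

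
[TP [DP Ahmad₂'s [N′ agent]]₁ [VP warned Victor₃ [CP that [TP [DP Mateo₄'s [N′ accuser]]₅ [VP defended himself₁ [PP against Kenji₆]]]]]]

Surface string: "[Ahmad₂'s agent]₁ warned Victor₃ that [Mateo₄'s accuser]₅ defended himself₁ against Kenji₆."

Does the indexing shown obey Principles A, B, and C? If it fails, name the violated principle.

Principle A

The two coindexed NPs are *[Ahmad₂'s agent]₁* and *himself₁*.
*himself₁* is an anaphor. Principle A requires it to be bound within its binding domain — the embedded TP, whose subject is [Mateo₄'s accuser]₅.
Within that domain it is c-commanded by *[Mateo₄'s accuser]₅*, which does not share its index.
*[Ahmad₂'s agent]₁* does c-command the anaphor, but from outside its binding domain.
The anaphor is unbound in its domain → Principle A violation.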